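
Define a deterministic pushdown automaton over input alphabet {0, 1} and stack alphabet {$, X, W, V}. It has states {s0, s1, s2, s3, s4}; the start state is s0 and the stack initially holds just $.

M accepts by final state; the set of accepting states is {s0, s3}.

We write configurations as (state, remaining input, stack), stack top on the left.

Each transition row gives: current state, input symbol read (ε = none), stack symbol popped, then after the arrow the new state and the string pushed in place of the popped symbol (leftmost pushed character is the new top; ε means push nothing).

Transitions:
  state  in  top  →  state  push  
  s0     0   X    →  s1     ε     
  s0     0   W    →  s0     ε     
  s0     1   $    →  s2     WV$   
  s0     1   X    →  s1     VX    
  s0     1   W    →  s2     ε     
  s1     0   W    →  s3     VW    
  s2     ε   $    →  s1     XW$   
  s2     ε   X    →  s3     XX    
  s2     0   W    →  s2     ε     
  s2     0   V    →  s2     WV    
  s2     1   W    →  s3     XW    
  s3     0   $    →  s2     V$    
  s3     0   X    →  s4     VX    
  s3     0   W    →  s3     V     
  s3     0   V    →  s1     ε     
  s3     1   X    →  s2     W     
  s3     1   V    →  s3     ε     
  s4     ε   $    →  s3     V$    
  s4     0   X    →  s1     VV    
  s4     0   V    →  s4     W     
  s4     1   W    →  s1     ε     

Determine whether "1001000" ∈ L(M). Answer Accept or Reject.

Reject

(s0, 1001000, $)
  read 1, top $: go to s2, push WV$ → (s2, 001000, WV$)
  read 0, top W: go to s2, push ε → (s2, 01000, V$)
  read 0, top V: go to s2, push WV → (s2, 1000, WV$)
  read 1, top W: go to s3, push XW → (s3, 000, XWV$)
  read 0, top X: go to s4, push VX → (s4, 00, VXWV$)
  read 0, top V: go to s4, push W → (s4, 0, WXWV$)
No transition applies at (s4, 0, WXWV$); input not fully consumed.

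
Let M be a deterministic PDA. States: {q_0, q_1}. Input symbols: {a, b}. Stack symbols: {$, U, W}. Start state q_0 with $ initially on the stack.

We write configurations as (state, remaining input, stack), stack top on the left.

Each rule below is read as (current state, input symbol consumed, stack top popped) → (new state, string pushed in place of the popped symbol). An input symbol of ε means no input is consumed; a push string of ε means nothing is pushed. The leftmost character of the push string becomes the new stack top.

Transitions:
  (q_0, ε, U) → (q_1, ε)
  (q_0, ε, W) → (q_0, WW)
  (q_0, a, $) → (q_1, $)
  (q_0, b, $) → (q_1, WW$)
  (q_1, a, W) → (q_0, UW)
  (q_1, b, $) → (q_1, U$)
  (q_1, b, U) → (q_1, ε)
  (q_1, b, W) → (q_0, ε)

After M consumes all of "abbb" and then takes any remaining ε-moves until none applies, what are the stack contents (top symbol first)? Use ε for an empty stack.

(q_0, abbb, $) ⊢ (q_1, bbb, $) ⊢ (q_1, bb, U$) ⊢ (q_1, b, $) ⊢ (q_1, ε, U$)
All input consumed in state q_1 with stack U$.

U$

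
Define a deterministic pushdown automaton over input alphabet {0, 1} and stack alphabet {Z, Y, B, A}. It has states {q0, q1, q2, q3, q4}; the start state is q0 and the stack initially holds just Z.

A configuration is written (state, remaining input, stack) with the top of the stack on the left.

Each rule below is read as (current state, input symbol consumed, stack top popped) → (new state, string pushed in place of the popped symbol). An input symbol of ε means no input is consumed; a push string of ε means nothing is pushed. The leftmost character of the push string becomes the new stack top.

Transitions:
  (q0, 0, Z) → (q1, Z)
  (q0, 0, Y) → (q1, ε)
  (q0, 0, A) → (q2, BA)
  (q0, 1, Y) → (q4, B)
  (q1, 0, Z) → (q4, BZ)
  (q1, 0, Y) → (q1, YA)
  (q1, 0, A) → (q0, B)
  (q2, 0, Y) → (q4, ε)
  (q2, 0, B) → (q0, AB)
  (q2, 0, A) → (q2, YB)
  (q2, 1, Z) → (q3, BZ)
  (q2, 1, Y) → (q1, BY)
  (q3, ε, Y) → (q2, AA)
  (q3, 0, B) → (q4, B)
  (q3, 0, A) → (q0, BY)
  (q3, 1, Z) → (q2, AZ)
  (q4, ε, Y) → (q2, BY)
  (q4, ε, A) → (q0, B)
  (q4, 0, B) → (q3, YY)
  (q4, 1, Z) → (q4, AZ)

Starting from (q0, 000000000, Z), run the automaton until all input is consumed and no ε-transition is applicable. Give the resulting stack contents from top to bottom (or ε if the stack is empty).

AAYAYAYZ

(q0, 000000000, Z)
  read 0, top Z: go to q1, push Z → (q1, 00000000, Z)
  read 0, top Z: go to q4, push BZ → (q4, 0000000, BZ)
  read 0, top B: go to q3, push YY → (q3, 000000, YYZ)
  ε-move, top Y: go to q2, push AA → (q2, 000000, AAYZ)
  read 0, top A: go to q2, push YB → (q2, 00000, YBAYZ)
  read 0, top Y: go to q4, push ε → (q4, 0000, BAYZ)
  read 0, top B: go to q3, push YY → (q3, 000, YYAYZ)
  ε-move, top Y: go to q2, push AA → (q2, 000, AAYAYZ)
  read 0, top A: go to q2, push YB → (q2, 00, YBAYAYZ)
  read 0, top Y: go to q4, push ε → (q4, 0, BAYAYZ)
  read 0, top B: go to q3, push YY → (q3, ε, YYAYAYZ)
  ε-move, top Y: go to q2, push AA → (q2, ε, AAYAYAYZ)
All input consumed in state q2 with stack AAYAYAYZ.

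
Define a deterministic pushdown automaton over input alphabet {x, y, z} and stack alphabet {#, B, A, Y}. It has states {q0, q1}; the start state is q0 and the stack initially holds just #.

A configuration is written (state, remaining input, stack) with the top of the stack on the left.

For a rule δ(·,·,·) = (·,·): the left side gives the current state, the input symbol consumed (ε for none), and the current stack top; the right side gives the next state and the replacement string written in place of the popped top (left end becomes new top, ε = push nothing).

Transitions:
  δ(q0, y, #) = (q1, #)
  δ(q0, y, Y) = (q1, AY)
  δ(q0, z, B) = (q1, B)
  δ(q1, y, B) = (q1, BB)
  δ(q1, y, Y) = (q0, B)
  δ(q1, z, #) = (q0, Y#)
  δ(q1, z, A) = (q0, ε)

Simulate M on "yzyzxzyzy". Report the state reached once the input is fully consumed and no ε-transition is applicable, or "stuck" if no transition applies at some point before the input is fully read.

(q0, yzyzxzyzy, #)
  read y, top #: go to q1, push # → (q1, zyzxzyzy, #)
  read z, top #: go to q0, push Y# → (q0, yzxzyzy, Y#)
  read y, top Y: go to q1, push AY → (q1, zxzyzy, AY#)
  read z, top A: go to q0, push ε → (q0, xzyzy, Y#)
No transition for (q0, x, top Y); M blocks with input xzyzy remaining.

stuck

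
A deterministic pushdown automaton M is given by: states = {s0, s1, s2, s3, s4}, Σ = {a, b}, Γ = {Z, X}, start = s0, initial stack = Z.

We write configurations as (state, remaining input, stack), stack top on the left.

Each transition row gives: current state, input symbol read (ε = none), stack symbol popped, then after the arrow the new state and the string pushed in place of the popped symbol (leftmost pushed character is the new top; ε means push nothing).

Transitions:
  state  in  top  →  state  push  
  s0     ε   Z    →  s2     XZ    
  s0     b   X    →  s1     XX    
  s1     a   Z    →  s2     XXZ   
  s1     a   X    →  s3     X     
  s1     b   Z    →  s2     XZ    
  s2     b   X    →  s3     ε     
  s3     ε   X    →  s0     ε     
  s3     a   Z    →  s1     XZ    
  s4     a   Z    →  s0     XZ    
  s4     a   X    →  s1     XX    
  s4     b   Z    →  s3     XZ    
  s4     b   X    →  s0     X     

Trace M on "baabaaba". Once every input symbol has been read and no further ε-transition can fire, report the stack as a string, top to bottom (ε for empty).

(s0, baabaaba, Z) ⊢ (s2, baabaaba, XZ) ⊢ (s3, aabaaba, Z) ⊢ (s1, abaaba, XZ) ⊢ (s3, baaba, XZ) ⊢ (s0, baaba, Z) ⊢ (s2, baaba, XZ) ⊢ (s3, aaba, Z) ⊢ (s1, aba, XZ) ⊢ (s3, ba, XZ) ⊢ (s0, ba, Z) ⊢ (s2, ba, XZ) ⊢ (s3, a, Z) ⊢ (s1, ε, XZ)
All input consumed in state s1 with stack XZ.

XZ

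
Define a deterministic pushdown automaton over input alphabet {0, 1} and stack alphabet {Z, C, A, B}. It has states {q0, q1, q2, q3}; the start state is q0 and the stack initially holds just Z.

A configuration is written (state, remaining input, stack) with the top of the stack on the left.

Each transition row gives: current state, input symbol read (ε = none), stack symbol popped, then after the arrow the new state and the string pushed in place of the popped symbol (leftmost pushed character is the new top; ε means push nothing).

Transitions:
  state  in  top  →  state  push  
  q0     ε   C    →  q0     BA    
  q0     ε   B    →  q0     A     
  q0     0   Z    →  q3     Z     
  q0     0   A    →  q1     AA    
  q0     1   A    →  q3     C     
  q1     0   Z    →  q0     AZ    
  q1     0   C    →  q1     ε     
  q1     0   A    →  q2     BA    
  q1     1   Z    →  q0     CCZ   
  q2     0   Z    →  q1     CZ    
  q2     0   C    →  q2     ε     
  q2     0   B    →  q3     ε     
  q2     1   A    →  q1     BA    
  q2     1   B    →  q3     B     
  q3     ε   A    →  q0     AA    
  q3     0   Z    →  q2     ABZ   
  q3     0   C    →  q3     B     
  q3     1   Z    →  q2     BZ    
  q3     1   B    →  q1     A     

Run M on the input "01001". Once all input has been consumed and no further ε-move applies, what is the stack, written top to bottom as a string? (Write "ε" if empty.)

(q0, 01001, Z)
  read 0, top Z: go to q3, push Z → (q3, 1001, Z)
  read 1, top Z: go to q2, push BZ → (q2, 001, BZ)
  read 0, top B: go to q3, push ε → (q3, 01, Z)
  read 0, top Z: go to q2, push ABZ → (q2, 1, ABZ)
  read 1, top A: go to q1, push BA → (q1, ε, BABZ)
All input consumed in state q1 with stack BABZ.

BABZ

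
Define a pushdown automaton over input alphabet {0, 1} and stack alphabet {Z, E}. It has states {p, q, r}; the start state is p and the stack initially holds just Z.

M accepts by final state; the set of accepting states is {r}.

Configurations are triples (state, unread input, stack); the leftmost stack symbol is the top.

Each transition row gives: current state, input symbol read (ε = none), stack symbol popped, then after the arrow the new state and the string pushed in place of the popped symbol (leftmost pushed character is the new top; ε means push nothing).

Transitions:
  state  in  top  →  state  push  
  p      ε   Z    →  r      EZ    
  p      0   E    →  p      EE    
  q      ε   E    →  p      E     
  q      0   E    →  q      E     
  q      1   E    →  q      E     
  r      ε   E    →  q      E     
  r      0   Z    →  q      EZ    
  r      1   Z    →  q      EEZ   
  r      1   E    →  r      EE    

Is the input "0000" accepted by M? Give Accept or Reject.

No computation consumes all input and reaches a final state.

Reject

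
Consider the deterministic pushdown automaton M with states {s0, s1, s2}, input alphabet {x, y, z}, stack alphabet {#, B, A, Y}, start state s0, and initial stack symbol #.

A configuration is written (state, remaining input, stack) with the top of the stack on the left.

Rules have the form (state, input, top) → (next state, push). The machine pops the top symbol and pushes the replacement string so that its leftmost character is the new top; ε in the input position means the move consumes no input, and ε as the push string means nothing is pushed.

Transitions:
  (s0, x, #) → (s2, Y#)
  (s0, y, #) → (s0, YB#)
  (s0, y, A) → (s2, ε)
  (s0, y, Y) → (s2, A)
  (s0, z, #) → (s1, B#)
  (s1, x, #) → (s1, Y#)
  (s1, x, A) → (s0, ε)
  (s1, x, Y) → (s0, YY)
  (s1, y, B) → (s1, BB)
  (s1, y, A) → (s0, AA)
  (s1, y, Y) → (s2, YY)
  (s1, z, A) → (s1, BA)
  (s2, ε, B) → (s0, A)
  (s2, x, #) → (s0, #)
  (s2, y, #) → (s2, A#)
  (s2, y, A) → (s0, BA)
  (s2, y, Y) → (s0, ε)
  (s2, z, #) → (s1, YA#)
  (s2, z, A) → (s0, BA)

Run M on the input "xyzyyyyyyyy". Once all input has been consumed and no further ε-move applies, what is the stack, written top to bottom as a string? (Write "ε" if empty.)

BBBBBBBBB#

(s0, xyzyyyyyyyy, #)
  read x, top #: go to s2, push Y# → (s2, yzyyyyyyyy, Y#)
  read y, top Y: go to s0, push ε → (s0, zyyyyyyyy, #)
  read z, top #: go to s1, push B# → (s1, yyyyyyyy, B#)
  read y, top B: go to s1, push BB → (s1, yyyyyyy, BB#)
  read y, top B: go to s1, push BB → (s1, yyyyyy, BBB#)
  read y, top B: go to s1, push BB → (s1, yyyyy, BBBB#)
  read y, top B: go to s1, push BB → (s1, yyyy, BBBBB#)
  read y, top B: go to s1, push BB → (s1, yyy, BBBBBB#)
  read y, top B: go to s1, push BB → (s1, yy, BBBBBBB#)
  read y, top B: go to s1, push BB → (s1, y, BBBBBBBB#)
  read y, top B: go to s1, push BB → (s1, ε, BBBBBBBBB#)
All input consumed in state s1 with stack BBBBBBBBB#.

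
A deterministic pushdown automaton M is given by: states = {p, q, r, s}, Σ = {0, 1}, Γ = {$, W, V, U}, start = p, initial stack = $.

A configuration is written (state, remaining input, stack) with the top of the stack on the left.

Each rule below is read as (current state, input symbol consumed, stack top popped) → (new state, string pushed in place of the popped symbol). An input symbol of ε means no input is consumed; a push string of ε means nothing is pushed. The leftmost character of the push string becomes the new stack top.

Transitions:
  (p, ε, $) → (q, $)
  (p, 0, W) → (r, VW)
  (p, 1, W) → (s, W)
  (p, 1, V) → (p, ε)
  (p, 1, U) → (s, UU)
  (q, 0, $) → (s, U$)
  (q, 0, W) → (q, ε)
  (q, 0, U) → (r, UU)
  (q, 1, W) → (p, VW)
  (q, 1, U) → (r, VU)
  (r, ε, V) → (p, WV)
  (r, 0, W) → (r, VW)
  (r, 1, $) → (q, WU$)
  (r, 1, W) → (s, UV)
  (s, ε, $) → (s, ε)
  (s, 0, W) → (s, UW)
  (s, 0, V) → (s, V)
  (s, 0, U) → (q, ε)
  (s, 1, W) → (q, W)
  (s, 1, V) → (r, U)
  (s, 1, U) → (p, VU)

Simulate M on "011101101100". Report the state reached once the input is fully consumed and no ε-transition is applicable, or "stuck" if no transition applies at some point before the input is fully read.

(p, 011101101100, $)
  ε-move, top $: go to q, push $ → (q, 011101101100, $)
  read 0, top $: go to s, push U$ → (s, 11101101100, U$)
  read 1, top U: go to p, push VU → (p, 1101101100, VU$)
  read 1, top V: go to p, push ε → (p, 101101100, U$)
  read 1, top U: go to s, push UU → (s, 01101100, UU$)
  read 0, top U: go to q, push ε → (q, 1101100, U$)
  read 1, top U: go to r, push VU → (r, 101100, VU$)
  ε-move, top V: go to p, push WV → (p, 101100, WVU$)
  read 1, top W: go to s, push W → (s, 01100, WVU$)
  read 0, top W: go to s, push UW → (s, 1100, UWVU$)
  read 1, top U: go to p, push VU → (p, 100, VUWVU$)
  read 1, top V: go to p, push ε → (p, 00, UWVU$)
No transition for (p, 0, top U); M blocks with input 00 remaining.

stuck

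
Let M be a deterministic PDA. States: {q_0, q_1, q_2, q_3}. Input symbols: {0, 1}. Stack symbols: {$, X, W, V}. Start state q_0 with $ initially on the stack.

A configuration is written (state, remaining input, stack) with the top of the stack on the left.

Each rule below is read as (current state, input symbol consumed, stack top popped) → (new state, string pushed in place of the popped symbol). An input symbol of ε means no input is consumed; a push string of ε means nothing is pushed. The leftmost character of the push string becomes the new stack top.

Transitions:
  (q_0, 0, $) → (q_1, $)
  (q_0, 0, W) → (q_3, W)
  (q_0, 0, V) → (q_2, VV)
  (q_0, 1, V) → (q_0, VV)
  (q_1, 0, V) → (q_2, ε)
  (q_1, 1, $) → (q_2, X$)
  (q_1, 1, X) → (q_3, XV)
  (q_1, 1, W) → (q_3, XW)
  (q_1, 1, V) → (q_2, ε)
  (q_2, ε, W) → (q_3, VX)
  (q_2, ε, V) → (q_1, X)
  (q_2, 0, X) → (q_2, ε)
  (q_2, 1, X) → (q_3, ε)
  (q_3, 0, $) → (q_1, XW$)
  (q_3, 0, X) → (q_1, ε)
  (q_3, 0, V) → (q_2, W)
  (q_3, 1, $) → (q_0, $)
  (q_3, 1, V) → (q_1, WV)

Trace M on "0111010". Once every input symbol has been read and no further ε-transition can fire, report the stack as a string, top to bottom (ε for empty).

(q_0, 0111010, $)
  read 0, top $: go to q_1, push $ → (q_1, 111010, $)
  read 1, top $: go to q_2, push X$ → (q_2, 11010, X$)
  read 1, top X: go to q_3, push ε → (q_3, 1010, $)
  read 1, top $: go to q_0, push $ → (q_0, 010, $)
  read 0, top $: go to q_1, push $ → (q_1, 10, $)
  read 1, top $: go to q_2, push X$ → (q_2, 0, X$)
  read 0, top X: go to q_2, push ε → (q_2, ε, $)
All input consumed in state q_2 with stack $.

$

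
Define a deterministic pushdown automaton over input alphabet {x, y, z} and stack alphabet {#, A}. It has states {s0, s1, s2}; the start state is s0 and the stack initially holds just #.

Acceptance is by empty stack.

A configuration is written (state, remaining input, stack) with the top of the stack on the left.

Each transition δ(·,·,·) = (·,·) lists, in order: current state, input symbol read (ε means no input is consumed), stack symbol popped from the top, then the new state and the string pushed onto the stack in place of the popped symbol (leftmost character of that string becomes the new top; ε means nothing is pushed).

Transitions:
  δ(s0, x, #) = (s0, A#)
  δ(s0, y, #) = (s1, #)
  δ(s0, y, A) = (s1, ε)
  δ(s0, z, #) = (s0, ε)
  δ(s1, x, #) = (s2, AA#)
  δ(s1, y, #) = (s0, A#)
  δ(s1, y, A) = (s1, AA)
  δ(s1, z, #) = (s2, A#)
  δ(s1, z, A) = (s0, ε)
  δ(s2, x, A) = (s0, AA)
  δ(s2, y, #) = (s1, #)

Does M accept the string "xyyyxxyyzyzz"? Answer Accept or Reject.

(s0, xyyyxxyyzyzz, #) ⊢ (s0, yyyxxyyzyzz, A#) ⊢ (s1, yyxxyyzyzz, #) ⊢ (s0, yxxyyzyzz, A#) ⊢ (s1, xxyyzyzz, #) ⊢ (s2, xyyzyzz, AA#) ⊢ (s0, yyzyzz, AAA#) ⊢ (s1, yzyzz, AA#) ⊢ (s1, zyzz, AAA#) ⊢ (s0, yzz, AA#) ⊢ (s1, zz, A#) ⊢ (s0, z, #) ⊢ (s0, ε, ε)
All input consumed and the stack is empty.

Accept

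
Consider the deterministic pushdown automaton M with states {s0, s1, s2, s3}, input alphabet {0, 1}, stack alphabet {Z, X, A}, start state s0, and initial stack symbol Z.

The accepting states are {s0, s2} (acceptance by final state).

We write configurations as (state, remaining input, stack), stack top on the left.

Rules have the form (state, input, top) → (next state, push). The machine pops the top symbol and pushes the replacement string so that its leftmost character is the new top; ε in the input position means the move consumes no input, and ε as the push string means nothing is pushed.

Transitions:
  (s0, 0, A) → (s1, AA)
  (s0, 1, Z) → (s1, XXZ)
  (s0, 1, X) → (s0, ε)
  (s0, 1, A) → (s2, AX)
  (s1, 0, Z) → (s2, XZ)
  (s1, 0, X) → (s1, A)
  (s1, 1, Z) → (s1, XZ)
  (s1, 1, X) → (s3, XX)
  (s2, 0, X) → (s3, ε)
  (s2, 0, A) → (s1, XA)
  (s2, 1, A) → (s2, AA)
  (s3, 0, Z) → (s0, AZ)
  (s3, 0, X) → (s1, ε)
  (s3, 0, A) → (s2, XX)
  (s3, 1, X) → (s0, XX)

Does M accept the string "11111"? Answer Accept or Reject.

(s0, 11111, Z)
  read 1, top Z: go to s1, push XXZ → (s1, 1111, XXZ)
  read 1, top X: go to s3, push XX → (s3, 111, XXXZ)
  read 1, top X: go to s0, push XX → (s0, 11, XXXXZ)
  read 1, top X: go to s0, push ε → (s0, 1, XXXZ)
  read 1, top X: go to s0, push ε → (s0, ε, XXZ)
All input consumed; state s0 ∈ F.

Accept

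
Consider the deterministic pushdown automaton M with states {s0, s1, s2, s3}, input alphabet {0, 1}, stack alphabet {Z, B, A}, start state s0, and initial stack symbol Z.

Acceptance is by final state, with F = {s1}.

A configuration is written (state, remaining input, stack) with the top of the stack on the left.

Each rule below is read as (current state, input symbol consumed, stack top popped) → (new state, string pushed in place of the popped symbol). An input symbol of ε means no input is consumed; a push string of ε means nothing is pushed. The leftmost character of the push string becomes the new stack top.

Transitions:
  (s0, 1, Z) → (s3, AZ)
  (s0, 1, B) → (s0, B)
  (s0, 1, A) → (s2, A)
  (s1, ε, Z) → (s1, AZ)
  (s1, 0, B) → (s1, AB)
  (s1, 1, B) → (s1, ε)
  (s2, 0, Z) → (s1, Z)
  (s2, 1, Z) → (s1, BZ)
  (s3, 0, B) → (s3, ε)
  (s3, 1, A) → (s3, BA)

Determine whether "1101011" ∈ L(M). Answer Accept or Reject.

Reject

(s0, 1101011, Z) ⊢ (s3, 101011, AZ) ⊢ (s3, 01011, BAZ) ⊢ (s3, 1011, AZ) ⊢ (s3, 011, BAZ) ⊢ (s3, 11, AZ) ⊢ (s3, 1, BAZ)
No transition applies at (s3, 1, BAZ); input not fully consumed.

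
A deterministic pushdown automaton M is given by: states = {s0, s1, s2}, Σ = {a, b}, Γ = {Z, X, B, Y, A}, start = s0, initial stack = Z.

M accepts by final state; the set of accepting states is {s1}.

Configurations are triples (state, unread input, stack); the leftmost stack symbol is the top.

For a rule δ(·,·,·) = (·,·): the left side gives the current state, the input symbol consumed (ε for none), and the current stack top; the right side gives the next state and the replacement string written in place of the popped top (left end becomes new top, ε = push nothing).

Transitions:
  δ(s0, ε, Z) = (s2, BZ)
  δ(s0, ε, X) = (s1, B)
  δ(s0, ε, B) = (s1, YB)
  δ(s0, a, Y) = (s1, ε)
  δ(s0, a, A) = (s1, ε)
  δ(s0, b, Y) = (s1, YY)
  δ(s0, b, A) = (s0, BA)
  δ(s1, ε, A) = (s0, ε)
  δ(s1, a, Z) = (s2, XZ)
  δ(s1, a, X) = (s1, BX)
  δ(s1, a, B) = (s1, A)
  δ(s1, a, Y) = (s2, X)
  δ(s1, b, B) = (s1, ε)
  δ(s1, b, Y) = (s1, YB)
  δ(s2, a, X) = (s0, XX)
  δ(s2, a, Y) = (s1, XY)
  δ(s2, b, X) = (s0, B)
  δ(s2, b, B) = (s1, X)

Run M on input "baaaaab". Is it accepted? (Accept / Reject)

(s0, baaaaab, Z)
  ε-move, top Z: go to s2, push BZ → (s2, baaaaab, BZ)
  read b, top B: go to s1, push X → (s1, aaaaab, XZ)
  read a, top X: go to s1, push BX → (s1, aaaab, BXZ)
  read a, top B: go to s1, push A → (s1, aaab, AXZ)
  ε-move, top A: go to s0, push ε → (s0, aaab, XZ)
  ε-move, top X: go to s1, push B → (s1, aaab, BZ)
  read a, top B: go to s1, push A → (s1, aab, AZ)
  ε-move, top A: go to s0, push ε → (s0, aab, Z)
  ε-move, top Z: go to s2, push BZ → (s2, aab, BZ)
No transition applies at (s2, aab, BZ); input not fully consumed.

Reject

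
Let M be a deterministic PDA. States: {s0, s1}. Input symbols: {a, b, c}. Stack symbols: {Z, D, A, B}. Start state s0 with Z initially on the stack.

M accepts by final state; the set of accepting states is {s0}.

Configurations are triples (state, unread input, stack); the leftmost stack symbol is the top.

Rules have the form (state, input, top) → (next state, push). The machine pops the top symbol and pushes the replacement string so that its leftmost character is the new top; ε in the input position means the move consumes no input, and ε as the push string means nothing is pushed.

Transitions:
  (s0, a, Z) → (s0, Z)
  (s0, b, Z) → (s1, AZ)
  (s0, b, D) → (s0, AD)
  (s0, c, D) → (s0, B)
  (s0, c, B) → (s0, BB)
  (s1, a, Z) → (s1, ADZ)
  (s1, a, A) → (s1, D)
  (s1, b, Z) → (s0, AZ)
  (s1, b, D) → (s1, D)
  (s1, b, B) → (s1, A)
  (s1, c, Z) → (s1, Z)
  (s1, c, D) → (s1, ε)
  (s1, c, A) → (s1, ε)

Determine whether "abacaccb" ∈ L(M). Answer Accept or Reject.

Accept

(s0, abacaccb, Z)
  read a, top Z: go to s0, push Z → (s0, bacaccb, Z)
  read b, top Z: go to s1, push AZ → (s1, acaccb, AZ)
  read a, top A: go to s1, push D → (s1, caccb, DZ)
  read c, top D: go to s1, push ε → (s1, accb, Z)
  read a, top Z: go to s1, push ADZ → (s1, ccb, ADZ)
  read c, top A: go to s1, push ε → (s1, cb, DZ)
  read c, top D: go to s1, push ε → (s1, b, Z)
  read b, top Z: go to s0, push AZ → (s0, ε, AZ)
All input consumed; state s0 ∈ F.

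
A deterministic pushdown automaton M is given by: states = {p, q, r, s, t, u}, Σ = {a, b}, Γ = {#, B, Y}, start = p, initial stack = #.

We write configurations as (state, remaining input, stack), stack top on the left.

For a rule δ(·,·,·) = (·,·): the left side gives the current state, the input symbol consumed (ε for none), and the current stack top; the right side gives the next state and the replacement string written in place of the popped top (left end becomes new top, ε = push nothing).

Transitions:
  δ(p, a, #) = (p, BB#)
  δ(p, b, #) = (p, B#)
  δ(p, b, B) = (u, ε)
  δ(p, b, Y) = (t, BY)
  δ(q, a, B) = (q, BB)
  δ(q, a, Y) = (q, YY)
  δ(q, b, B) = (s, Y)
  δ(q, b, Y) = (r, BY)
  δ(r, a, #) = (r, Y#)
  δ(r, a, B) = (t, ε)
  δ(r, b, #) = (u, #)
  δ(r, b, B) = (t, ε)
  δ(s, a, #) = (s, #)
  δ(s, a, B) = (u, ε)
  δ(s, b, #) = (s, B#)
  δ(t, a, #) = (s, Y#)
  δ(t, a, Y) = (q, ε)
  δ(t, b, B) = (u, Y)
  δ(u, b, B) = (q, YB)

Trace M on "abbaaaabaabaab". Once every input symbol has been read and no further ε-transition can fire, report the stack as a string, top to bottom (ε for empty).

(p, abbaaaabaabaab, #)
  read a, top #: go to p, push BB# → (p, bbaaaabaabaab, BB#)
  read b, top B: go to u, push ε → (u, baaaabaabaab, B#)
  read b, top B: go to q, push YB → (q, aaaabaabaab, YB#)
  read a, top Y: go to q, push YY → (q, aaabaabaab, YYB#)
  read a, top Y: go to q, push YY → (q, aabaabaab, YYYB#)
  read a, top Y: go to q, push YY → (q, abaabaab, YYYYB#)
  read a, top Y: go to q, push YY → (q, baabaab, YYYYYB#)
  read b, top Y: go to r, push BY → (r, aabaab, BYYYYYB#)
  read a, top B: go to t, push ε → (t, abaab, YYYYYB#)
  read a, top Y: go to q, push ε → (q, baab, YYYYB#)
  read b, top Y: go to r, push BY → (r, aab, BYYYYB#)
  read a, top B: go to t, push ε → (t, ab, YYYYB#)
  read a, top Y: go to q, push ε → (q, b, YYYB#)
  read b, top Y: go to r, push BY → (r, ε, BYYYB#)
All input consumed in state r with stack BYYYB#.

BYYYB#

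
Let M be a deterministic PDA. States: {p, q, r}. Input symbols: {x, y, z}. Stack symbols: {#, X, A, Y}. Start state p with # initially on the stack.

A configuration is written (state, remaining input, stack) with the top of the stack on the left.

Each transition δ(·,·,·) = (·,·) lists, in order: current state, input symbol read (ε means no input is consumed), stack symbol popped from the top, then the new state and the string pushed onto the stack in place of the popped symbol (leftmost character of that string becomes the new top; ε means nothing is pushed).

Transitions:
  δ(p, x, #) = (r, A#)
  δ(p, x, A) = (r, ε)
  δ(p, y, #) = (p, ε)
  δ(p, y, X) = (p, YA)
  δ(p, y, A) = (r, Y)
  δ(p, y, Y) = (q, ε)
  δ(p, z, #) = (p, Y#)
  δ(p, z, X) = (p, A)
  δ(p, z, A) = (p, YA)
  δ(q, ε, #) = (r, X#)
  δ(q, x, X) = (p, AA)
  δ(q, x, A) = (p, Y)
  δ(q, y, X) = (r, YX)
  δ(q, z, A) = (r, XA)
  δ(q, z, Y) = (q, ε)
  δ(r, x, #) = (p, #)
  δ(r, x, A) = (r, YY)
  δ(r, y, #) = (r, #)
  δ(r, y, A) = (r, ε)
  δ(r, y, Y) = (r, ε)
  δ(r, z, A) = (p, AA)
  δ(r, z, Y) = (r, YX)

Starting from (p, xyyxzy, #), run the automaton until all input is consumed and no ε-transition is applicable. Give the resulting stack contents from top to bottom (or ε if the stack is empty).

(p, xyyxzy, #) ⊢ (r, yyxzy, A#) ⊢ (r, yxzy, #) ⊢ (r, xzy, #) ⊢ (p, zy, #) ⊢ (p, y, Y#) ⊢ (q, ε, #) ⊢ (r, ε, X#)
All input consumed in state r with stack X#.

X#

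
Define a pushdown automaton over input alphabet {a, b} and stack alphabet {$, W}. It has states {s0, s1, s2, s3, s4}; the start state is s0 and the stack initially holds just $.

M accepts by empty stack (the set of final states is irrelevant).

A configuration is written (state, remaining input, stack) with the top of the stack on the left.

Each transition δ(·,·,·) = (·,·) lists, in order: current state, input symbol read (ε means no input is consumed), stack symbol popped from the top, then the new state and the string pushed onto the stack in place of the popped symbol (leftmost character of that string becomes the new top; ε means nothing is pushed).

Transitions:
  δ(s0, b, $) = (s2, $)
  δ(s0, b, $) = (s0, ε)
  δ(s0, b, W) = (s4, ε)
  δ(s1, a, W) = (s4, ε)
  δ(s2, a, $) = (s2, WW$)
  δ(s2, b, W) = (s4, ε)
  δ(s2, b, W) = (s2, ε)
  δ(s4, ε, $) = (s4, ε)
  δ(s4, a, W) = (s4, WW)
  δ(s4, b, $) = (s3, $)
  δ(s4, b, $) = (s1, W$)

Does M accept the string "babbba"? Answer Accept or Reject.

Accept

One accepting computation: (s0, babbba, $) ⊢ (s2, abbba, $) ⊢ (s2, bbba, WW$) ⊢ (s2, bba, W$) ⊢ (s4, ba, $) ⊢ (s1, a, W$) ⊢ (s4, ε, $) ⊢ (s4, ε, ε)
All input consumed and the stack is empty.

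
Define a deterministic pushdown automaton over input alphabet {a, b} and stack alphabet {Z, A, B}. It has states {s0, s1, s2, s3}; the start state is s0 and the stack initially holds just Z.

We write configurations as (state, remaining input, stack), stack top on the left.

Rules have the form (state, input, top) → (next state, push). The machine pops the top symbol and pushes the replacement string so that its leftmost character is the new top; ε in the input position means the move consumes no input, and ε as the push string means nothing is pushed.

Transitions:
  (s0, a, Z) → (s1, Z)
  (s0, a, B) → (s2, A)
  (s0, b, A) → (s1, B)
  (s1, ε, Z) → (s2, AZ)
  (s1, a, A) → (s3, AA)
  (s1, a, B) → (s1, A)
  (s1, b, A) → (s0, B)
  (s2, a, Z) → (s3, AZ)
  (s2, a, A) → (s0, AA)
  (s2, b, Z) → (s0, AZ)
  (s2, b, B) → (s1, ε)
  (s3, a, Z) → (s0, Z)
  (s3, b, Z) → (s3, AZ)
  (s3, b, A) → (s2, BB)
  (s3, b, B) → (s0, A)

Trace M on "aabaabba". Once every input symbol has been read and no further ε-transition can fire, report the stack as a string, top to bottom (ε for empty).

(s0, aabaabba, Z)
  read a, top Z: go to s1, push Z → (s1, abaabba, Z)
  ε-move, top Z: go to s2, push AZ → (s2, abaabba, AZ)
  read a, top A: go to s0, push AA → (s0, baabba, AAZ)
  read b, top A: go to s1, push B → (s1, aabba, BAZ)
  read a, top B: go to s1, push A → (s1, abba, AAZ)
  read a, top A: go to s3, push AA → (s3, bba, AAAZ)
  read b, top A: go to s2, push BB → (s2, ba, BBAAZ)
  read b, top B: go to s1, push ε → (s1, a, BAAZ)
  read a, top B: go to s1, push A → (s1, ε, AAAZ)
All input consumed in state s1 with stack AAAZ.

AAAZ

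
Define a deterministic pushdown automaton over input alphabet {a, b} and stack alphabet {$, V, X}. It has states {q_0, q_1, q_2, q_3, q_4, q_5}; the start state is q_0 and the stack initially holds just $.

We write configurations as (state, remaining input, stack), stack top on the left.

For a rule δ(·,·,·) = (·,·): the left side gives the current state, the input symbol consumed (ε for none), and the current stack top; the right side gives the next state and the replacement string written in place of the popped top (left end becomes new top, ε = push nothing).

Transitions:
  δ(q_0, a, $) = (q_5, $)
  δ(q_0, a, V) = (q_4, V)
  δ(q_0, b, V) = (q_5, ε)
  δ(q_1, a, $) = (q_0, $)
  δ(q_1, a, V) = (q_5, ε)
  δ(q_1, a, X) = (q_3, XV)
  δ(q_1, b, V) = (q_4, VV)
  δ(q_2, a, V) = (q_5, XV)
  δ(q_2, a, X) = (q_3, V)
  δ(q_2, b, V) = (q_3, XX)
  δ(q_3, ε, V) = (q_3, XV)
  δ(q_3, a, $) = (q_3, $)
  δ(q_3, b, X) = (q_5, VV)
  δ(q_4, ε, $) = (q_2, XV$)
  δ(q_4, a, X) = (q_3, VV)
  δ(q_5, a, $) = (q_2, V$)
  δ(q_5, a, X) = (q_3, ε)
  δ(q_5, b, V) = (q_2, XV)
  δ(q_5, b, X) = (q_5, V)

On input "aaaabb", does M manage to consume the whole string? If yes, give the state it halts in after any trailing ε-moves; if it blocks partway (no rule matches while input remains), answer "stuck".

(q_0, aaaabb, $)
  read a, top $: go to q_5, push $ → (q_5, aaabb, $)
  read a, top $: go to q_2, push V$ → (q_2, aabb, V$)
  read a, top V: go to q_5, push XV → (q_5, abb, XV$)
  read a, top X: go to q_3, push ε → (q_3, bb, V$)
  ε-move, top V: go to q_3, push XV → (q_3, bb, XV$)
  read b, top X: go to q_5, push VV → (q_5, b, VVV$)
  read b, top V: go to q_2, push XV → (q_2, ε, XVVV$)
All input consumed; M is in state q_2.

q_2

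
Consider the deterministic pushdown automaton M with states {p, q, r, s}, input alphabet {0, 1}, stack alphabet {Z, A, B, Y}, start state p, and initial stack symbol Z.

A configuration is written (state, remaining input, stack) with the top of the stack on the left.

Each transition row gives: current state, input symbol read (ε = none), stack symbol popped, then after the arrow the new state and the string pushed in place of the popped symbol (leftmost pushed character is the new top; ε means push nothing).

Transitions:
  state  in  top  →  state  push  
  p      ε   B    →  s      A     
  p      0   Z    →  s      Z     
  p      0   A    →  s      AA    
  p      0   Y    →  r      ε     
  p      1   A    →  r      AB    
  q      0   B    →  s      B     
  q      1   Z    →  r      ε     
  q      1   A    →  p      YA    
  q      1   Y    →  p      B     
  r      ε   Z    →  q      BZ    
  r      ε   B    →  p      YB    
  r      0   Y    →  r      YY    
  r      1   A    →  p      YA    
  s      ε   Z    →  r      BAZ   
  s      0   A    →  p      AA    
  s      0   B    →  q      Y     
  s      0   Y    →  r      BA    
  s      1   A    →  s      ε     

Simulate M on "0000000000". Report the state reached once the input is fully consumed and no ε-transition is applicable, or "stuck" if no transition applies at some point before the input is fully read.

(p, 0000000000, Z) ⊢ (s, 000000000, Z) ⊢ (r, 000000000, BAZ) ⊢ (p, 000000000, YBAZ) ⊢ (r, 00000000, BAZ) ⊢ (p, 00000000, YBAZ) ⊢ (r, 0000000, BAZ) ⊢ (p, 0000000, YBAZ) ⊢ (r, 000000, BAZ) ⊢ (p, 000000, YBAZ) ⊢ (r, 00000, BAZ) ⊢ (p, 00000, YBAZ) ⊢ (r, 0000, BAZ) ⊢ (p, 0000, YBAZ) ⊢ (r, 000, BAZ) ⊢ (p, 000, YBAZ) ⊢ (r, 00, BAZ) ⊢ (p, 00, YBAZ) ⊢ (r, 0, BAZ) ⊢ (p, 0, YBAZ) ⊢ (r, ε, BAZ) ⊢ (p, ε, YBAZ)
All input consumed; M is in state p.

p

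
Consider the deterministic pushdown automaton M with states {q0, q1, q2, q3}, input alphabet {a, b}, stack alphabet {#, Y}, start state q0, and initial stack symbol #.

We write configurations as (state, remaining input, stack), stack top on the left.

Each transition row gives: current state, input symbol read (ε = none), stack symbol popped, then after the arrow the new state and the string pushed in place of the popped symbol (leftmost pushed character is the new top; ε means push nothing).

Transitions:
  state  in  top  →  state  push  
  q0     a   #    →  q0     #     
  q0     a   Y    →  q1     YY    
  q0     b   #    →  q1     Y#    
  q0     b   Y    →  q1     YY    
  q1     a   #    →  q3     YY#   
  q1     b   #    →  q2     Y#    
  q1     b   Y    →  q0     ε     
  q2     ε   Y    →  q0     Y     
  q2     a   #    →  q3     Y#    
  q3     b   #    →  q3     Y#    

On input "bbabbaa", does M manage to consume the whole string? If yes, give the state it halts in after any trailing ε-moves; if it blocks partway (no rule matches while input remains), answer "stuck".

(q0, bbabbaa, #) ⊢ (q1, babbaa, Y#) ⊢ (q0, abbaa, #) ⊢ (q0, bbaa, #) ⊢ (q1, baa, Y#) ⊢ (q0, aa, #) ⊢ (q0, a, #) ⊢ (q0, ε, #)
All input consumed; M is in state q0.

q0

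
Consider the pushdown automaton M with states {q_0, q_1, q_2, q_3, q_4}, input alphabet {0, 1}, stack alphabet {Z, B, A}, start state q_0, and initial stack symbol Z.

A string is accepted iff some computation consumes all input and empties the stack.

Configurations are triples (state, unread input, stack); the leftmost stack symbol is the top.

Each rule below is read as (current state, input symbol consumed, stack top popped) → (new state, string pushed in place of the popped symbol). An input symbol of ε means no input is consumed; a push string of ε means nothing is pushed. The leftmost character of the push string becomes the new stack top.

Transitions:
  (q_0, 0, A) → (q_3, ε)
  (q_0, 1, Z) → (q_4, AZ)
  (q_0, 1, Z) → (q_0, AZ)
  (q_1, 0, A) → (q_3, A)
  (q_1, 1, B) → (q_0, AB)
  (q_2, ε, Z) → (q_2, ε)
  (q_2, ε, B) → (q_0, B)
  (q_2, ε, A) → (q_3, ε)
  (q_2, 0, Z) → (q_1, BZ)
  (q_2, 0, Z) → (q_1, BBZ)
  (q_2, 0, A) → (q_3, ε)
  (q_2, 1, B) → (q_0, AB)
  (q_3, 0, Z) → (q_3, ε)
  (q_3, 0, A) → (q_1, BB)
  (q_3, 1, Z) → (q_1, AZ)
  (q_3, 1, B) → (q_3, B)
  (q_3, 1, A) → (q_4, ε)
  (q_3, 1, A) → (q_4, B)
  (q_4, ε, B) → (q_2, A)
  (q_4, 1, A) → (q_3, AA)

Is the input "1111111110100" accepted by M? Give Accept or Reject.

One accepting computation: (q_0, 1111111110100, Z) ⊢ (q_4, 111111110100, AZ) ⊢ (q_3, 11111110100, AAZ) ⊢ (q_4, 1111110100, AZ) ⊢ (q_3, 111110100, AAZ) ⊢ (q_4, 11110100, AZ) ⊢ (q_3, 1110100, AAZ) ⊢ (q_4, 110100, AZ) ⊢ (q_3, 10100, AAZ) ⊢ (q_4, 0100, BAZ) ⊢ (q_2, 0100, AAZ) ⊢ (q_3, 100, AZ) ⊢ (q_4, 00, BZ) ⊢ (q_2, 00, AZ) ⊢ (q_3, 0, Z) ⊢ (q_3, ε, ε)
All input consumed and the stack is empty.

Accept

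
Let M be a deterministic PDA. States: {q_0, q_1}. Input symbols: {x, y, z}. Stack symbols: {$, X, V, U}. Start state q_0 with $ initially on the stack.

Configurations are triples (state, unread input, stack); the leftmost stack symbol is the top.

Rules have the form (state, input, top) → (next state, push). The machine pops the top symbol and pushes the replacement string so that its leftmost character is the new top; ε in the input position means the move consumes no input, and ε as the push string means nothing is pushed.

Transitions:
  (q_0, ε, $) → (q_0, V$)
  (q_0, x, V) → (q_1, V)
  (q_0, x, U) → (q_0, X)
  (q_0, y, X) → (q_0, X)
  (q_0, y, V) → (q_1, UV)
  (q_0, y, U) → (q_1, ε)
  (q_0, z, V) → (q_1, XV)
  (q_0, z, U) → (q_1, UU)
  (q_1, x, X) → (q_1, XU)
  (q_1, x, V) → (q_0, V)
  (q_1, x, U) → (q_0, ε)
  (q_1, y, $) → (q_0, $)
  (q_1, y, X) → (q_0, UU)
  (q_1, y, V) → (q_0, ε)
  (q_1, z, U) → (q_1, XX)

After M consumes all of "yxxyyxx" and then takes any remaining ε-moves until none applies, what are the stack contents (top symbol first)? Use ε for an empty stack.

V$

(q_0, yxxyyxx, $) ⊢ (q_0, yxxyyxx, V$) ⊢ (q_1, xxyyxx, UV$) ⊢ (q_0, xyyxx, V$) ⊢ (q_1, yyxx, V$) ⊢ (q_0, yxx, $) ⊢ (q_0, yxx, V$) ⊢ (q_1, xx, UV$) ⊢ (q_0, x, V$) ⊢ (q_1, ε, V$)
All input consumed in state q_1 with stack V$.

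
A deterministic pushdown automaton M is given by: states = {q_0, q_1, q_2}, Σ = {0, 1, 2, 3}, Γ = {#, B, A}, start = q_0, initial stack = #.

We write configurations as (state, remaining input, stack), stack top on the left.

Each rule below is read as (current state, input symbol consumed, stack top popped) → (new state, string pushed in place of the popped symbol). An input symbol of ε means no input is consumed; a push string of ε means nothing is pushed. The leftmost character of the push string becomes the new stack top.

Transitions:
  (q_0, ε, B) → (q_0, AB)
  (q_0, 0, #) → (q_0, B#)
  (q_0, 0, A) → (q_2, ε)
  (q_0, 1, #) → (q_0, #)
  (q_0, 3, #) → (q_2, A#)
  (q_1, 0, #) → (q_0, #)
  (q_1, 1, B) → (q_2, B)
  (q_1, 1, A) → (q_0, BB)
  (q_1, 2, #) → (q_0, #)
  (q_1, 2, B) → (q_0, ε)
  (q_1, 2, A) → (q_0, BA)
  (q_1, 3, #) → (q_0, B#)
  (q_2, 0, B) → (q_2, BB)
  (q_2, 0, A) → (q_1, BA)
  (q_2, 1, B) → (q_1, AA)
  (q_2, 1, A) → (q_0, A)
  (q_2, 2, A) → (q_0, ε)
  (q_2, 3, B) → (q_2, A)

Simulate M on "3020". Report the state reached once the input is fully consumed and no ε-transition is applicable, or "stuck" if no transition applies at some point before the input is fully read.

(q_0, 3020, #)
  read 3, top #: go to q_2, push A# → (q_2, 020, A#)
  read 0, top A: go to q_1, push BA → (q_1, 20, BA#)
  read 2, top B: go to q_0, push ε → (q_0, 0, A#)
  read 0, top A: go to q_2, push ε → (q_2, ε, #)
All input consumed; M is in state q_2.

q_2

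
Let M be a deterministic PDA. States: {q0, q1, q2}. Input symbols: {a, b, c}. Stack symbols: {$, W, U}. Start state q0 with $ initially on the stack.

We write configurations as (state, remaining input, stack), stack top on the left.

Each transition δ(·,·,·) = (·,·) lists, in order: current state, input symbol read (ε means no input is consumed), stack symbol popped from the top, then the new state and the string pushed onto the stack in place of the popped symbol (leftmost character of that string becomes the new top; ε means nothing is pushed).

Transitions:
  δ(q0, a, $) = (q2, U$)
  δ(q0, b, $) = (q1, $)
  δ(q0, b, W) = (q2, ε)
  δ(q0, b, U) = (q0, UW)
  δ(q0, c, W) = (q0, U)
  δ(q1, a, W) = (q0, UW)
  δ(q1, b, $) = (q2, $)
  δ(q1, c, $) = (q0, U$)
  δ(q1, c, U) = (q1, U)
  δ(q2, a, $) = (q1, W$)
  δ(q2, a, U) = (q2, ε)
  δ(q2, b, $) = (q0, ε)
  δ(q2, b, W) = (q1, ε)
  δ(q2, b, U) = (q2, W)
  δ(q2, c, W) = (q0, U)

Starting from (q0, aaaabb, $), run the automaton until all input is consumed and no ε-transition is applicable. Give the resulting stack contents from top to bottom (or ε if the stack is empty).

(q0, aaaabb, $) ⊢ (q2, aaabb, U$) ⊢ (q2, aabb, $) ⊢ (q1, abb, W$) ⊢ (q0, bb, UW$) ⊢ (q0, b, UWW$) ⊢ (q0, ε, UWWW$)
All input consumed in state q0 with stack UWWW$.

UWWW$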